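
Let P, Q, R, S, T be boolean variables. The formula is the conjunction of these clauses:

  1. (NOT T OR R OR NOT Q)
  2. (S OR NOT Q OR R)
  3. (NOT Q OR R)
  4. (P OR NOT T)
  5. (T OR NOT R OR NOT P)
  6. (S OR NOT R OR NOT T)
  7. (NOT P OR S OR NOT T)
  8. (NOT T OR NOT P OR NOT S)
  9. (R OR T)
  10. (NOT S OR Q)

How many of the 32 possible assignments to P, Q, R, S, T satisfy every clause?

3

The models are:
  P=0 Q=0 R=1 S=0 T=0
  P=0 Q=1 R=1 S=0 T=0
  P=0 Q=1 R=1 S=1 T=0
That's 3 in total.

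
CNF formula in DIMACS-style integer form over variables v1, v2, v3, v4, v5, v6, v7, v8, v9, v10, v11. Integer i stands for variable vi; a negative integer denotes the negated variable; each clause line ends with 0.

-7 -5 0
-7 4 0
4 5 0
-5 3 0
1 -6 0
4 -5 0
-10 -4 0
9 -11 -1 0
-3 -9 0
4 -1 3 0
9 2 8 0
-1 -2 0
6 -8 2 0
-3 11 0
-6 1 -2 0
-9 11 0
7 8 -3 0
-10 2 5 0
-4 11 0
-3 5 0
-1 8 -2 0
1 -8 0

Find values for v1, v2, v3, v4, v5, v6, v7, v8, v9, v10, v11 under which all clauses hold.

v1=False, v2=True, v3=False, v4=True, v5=False, v6=False, v7=False, v8=False, v9=False, v10=False, v11=True

Pure literal: v10 appears only negated; assign v10 = False.
Set v1 = False and propagate.
  then v6 is forced to False.
  then v8 is forced to False.
Try v2 = True.
Try v3 = False.
  then v5 is forced to False.
  then v4 is forced to True.
  then v11 is forced to True.
v7, v9 are now unconstrained; take v7 = False, v9 = False.
Every clause has at least one true literal under this assignment.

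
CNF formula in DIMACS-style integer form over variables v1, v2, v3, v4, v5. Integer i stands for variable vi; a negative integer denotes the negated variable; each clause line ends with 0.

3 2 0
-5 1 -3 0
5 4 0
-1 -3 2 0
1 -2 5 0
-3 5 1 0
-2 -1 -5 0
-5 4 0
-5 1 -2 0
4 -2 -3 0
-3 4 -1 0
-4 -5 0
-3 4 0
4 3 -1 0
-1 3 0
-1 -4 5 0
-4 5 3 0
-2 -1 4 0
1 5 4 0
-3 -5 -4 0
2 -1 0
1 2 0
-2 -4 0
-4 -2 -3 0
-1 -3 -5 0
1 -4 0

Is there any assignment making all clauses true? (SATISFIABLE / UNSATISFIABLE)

UNSATISFIABLE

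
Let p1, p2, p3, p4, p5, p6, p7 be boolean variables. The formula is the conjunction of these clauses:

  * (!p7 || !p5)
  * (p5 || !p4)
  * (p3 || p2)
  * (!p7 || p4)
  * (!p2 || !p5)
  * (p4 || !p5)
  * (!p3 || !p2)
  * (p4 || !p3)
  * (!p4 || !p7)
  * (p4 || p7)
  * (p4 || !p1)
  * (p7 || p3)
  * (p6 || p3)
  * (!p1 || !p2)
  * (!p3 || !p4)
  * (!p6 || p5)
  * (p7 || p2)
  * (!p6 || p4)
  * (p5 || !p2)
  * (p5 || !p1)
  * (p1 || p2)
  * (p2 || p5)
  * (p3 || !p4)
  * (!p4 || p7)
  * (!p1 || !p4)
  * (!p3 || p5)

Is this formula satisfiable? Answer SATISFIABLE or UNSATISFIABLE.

p4 = True:
  propagation gives p5=True, p7=False; an empty clause results — contradiction.
p4 = False:
  propagation gives p7=False; an empty clause results — contradiction.
Every branch closes, so no satisfying assignment exists.

UNSATISFIABLE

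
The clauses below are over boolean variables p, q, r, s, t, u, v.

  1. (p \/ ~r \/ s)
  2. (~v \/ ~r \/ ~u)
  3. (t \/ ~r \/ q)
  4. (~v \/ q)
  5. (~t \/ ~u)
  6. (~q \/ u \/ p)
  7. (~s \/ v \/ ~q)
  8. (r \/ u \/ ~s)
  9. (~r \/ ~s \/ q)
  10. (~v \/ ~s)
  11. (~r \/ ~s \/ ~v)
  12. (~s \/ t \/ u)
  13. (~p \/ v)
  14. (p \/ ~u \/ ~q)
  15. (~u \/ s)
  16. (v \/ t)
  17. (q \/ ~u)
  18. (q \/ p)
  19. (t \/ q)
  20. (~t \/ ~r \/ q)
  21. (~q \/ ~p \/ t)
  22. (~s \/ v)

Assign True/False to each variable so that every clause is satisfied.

Try p = True.
  then v is forced to True.
  then q is forced to True.
  then s is forced to False.
  then u is forced to False.
  then t is forced to True.
r is now unconstrained; take r = False.
Check each clause:
  1. (~r \/ p \/ s) — p is true.
  2. (~u \/ ~v \/ ~r) — ~u is true.
  3. (~r \/ t \/ q) — ~r is true.
  4. (~v \/ q) — q is true.
  5. (~t \/ ~u) — ~u is true.
  6. (u \/ p \/ ~q) — p is true.
  7. (~s \/ v \/ ~q) — ~s is true.
  8. (u \/ ~s \/ r) — ~s is true.
  9. (~s \/ ~r \/ q) — q is true.
  10. (~s \/ ~v) — ~s is true.
  11. (~s \/ ~v \/ ~r) — ~s is true.
  12. (u \/ ~s \/ t) — ~s is true.
  13. (v \/ ~p) — v is true.
  14. (p \/ ~q \/ ~u) — p is true.
  15. (s \/ ~u) — ~u is true.
  16. (v \/ t) — t is true.
  17. (~u \/ q) — ~u is true.
  18. (p \/ q) — p is true.
  19. (q \/ t) — q is true.
  20. (q \/ ~t \/ ~r) — q is true.
  21. (~p \/ ~q \/ t) — t is true.
  22. (v \/ ~s) — ~s is true.

p = T, q = T, r = F, s = F, t = T, u = F, v = T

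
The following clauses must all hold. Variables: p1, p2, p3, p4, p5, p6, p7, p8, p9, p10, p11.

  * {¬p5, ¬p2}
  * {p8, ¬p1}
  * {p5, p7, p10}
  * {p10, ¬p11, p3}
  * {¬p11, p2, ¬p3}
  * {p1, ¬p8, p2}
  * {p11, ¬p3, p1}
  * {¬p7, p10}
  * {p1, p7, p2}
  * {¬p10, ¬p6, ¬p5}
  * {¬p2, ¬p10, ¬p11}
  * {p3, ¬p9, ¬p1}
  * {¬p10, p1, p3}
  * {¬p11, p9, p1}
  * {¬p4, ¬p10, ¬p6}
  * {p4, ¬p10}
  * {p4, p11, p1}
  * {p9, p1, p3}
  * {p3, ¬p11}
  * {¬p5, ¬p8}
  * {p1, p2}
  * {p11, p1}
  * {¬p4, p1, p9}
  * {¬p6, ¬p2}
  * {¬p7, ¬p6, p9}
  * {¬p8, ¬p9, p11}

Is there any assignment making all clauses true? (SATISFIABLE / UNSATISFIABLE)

SATISFIABLE

p6 occurs only negated in the remaining clauses — set p6 = False.
Set p1 = True and propagate.
  then p8 is forced to True.
  then p5 is forced to False.
The remaining clauses are satisfied by p2 = False, p3 = False, p4 = True, p7 = True, p9 = False, p10 = True, p11 = False.
So p1=True, p2=False, p3=False, p4=True, p5=False, p6=False, p7=True, p8=True, p9=False, p10=True, p11=False is a satisfying assignment.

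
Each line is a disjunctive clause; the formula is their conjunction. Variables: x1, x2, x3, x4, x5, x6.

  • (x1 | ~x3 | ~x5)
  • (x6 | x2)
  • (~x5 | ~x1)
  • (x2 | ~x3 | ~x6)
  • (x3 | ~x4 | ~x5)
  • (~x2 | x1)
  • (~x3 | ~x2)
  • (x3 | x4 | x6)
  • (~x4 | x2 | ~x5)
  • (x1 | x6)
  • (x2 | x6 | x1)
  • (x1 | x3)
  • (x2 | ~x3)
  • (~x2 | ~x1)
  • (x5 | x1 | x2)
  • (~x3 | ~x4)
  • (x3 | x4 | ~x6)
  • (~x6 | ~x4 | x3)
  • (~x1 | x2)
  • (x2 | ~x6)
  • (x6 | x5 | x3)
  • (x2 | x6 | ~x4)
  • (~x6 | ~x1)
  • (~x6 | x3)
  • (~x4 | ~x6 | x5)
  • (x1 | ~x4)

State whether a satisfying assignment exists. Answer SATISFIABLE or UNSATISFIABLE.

x6 = True:
  propagation gives x2=True, x1=True; an empty clause results — contradiction.
x6 = False:
  propagation gives x2=True, x1=True; an empty clause results — contradiction.
Every branch closes, so no satisfying assignment exists.

UNSATISFIABLE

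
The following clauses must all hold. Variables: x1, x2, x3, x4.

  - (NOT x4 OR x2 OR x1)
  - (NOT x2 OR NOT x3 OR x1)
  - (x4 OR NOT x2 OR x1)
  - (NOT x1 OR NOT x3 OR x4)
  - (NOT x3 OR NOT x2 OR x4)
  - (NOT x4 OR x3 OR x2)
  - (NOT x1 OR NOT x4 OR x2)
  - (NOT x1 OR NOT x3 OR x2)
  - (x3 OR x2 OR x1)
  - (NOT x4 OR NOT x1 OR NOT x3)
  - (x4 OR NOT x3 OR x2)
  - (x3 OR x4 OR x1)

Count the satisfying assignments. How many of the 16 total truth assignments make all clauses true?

Satisfying assignments:
  x1=0 x2=1 x3=0 x4=1
  x1=1 x2=0 x3=0 x4=0
  x1=1 x2=1 x3=0 x4=0
  x1=1 x2=1 x3=0 x4=1
That's 4 in total.

4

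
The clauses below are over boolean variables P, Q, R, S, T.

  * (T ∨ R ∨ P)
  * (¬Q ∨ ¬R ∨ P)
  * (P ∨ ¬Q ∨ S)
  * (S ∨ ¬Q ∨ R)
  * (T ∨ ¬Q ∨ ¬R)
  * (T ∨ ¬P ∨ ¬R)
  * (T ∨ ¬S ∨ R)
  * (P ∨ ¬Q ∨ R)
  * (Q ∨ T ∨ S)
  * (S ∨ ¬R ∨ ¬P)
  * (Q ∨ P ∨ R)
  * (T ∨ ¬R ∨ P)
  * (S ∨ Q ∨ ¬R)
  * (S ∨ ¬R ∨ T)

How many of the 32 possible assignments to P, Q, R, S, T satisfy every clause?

6

Satisfying assignments:
  P=0 Q=0 R=1 S=1 T=1
  P=1 Q=0 R=0 S=0 T=1
  P=1 Q=0 R=0 S=1 T=1
  P=1 Q=0 R=1 S=1 T=1
  P=1 Q=1 R=0 S=1 T=1
  P=1 Q=1 R=1 S=1 T=1
That's 6 in total.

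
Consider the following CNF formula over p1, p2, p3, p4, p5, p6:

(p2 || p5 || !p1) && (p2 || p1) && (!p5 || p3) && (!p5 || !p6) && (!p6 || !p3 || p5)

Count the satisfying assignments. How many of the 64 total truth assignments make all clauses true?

18

Split on p5, then p1.
  p5=T, p1=T: remaining (p2,p3,p4,p6) ∈ {(F,T,F,F); (F,T,T,F); (T,T,F,F); (T,T,T,F)} — 4.
  p5=T, p1=F: remaining (p2,p3,p4,p6) ∈ {(T,T,F,F); (T,T,T,F)} — 2.
  p5=F, p1=T: p4 free; 3 ways for (p2,p3,p6) × 2^1 = 6.
  p5=F, p1=F: p4 free; 3 ways for (p2,p3,p6) × 2^1 = 6.
Total: 4 + 2 + 6 + 6 = 18.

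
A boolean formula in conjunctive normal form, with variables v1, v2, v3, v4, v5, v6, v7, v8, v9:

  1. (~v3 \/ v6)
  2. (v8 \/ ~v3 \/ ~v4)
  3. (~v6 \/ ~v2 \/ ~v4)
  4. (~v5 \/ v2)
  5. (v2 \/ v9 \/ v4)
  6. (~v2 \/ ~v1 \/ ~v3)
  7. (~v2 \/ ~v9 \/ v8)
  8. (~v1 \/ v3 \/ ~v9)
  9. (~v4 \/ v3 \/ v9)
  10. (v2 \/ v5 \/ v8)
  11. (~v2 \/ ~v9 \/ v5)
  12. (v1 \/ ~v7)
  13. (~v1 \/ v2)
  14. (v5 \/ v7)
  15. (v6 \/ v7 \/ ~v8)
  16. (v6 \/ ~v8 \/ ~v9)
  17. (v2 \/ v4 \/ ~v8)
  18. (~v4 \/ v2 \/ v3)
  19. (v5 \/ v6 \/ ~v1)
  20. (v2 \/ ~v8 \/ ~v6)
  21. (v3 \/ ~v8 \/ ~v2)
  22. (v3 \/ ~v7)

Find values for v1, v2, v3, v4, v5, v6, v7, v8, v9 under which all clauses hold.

v1=F, v2=T, v3=T, v4=F, v5=T, v6=T, v7=F, v8=F, v9=F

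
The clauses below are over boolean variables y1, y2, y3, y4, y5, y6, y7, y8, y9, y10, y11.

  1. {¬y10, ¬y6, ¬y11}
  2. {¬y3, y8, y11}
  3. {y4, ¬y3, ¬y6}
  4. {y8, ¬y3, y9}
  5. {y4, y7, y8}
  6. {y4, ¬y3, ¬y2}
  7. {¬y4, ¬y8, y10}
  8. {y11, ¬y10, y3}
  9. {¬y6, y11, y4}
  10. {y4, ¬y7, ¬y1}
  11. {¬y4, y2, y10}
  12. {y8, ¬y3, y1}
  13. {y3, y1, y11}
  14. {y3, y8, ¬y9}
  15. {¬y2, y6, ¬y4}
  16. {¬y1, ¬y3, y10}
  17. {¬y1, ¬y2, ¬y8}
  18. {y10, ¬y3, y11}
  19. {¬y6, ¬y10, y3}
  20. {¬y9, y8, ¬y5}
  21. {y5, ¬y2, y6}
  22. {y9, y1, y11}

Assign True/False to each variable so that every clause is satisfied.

y1=False  y2=False  y3=False  y4=True  y5=True  y6=False  y7=False  y8=True  y9=True  y10=True  y11=True

Set y1 = False and propagate.
Branch on y2: take y2 = False.
The remaining clauses are satisfied by y3 = False, y4 = True, y5 = True, y6 = False, y7 = False, y8 = True, y9 = True, y10 = True, y11 = True.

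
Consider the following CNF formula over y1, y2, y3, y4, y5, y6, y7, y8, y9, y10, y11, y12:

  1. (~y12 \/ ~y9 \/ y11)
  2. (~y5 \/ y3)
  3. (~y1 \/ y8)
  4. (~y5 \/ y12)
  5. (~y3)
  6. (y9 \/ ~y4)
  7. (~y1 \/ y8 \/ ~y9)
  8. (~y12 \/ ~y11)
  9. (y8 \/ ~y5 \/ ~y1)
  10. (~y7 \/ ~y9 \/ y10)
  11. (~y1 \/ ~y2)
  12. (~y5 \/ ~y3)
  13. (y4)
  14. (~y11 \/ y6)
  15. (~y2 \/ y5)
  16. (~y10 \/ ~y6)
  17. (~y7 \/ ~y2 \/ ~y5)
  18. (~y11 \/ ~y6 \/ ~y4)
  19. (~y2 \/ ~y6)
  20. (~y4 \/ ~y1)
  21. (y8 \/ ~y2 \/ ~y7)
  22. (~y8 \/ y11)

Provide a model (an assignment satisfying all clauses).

y1 = False, y2 = False, y3 = False, y4 = True, y5 = False, y6 = False, y7 = False, y8 = False, y9 = True, y10 = False, y11 = False, y12 = False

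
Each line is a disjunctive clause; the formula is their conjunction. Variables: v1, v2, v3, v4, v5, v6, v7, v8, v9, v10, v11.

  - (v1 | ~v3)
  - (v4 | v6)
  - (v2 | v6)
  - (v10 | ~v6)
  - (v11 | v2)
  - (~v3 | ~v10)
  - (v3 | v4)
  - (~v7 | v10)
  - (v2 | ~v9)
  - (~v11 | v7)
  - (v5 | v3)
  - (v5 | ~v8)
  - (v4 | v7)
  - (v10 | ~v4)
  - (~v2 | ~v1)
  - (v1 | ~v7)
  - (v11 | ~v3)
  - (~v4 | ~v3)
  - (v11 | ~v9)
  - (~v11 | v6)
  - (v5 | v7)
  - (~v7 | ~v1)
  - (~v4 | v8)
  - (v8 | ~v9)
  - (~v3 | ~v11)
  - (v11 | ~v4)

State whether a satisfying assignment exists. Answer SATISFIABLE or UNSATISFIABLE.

UNSATISFIABLE

v3 = True:
  propagation gives v1=True, v10=False, v6=False, v4=True; an empty clause results — contradiction.
v3 = False:
  propagation gives v4=True, v5=True, v10=True, v8=True; an empty clause results — contradiction.
Every branch closes, so no satisfying assignment exists.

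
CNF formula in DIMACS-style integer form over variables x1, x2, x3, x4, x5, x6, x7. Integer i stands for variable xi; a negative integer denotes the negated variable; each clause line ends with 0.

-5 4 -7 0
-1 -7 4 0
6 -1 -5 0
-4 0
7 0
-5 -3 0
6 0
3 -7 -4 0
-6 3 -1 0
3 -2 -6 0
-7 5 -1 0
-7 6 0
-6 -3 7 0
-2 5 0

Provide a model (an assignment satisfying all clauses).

x1=0, x2=0, x3=1, x4=0, x5=0, x6=1, x7=1

Unit propagation: (¬x4) forces x4 = False.
Unit propagation: (x7) forces x7 = True.
Unit propagation: (¬x5) forces x5 = False.
The clause (¬x1) is unit: x1 must be False.
Unit propagation: (x6) forces x6 = True.
(¬x2) is a unit clause, so x2 = False.
x3 is now unconstrained; take x3 = True.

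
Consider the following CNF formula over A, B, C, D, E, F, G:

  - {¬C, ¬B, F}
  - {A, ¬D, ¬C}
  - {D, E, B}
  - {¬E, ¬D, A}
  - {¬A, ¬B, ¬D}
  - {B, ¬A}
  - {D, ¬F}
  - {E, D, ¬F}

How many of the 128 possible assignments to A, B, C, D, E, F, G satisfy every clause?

20

Case analysis on D and A:
  D=T, A=T: a clause becomes empty — 0.
  D=T, A=F: forces C=F; E=F; B, F, G free → 2^3 = 8.
  D=F, A=T: remaining (B,C,E,F,G) ∈ {(T,F,F,F,F); (T,F,F,F,T); (T,F,T,F,F); (T,F,T,F,T)} — 4.
  D=F, A=F: G free; 4 ways for (B,C,E,F) × 2^1 = 8.
Total: 0 + 8 + 4 + 8 = 20.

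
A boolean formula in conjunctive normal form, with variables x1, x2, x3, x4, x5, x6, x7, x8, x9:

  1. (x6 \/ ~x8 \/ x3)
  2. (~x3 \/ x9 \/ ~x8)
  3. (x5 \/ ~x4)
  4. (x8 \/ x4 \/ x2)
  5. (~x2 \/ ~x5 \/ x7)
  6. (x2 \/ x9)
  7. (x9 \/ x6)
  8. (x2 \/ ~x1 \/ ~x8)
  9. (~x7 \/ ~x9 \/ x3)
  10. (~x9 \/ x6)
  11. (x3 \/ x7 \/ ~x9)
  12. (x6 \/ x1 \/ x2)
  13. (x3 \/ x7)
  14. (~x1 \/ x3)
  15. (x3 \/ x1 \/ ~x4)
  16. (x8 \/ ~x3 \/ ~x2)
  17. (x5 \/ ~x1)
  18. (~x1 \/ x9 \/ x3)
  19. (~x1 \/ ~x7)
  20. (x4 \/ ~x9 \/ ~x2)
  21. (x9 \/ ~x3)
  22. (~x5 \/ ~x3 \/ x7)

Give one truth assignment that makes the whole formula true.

x1 = False  x2 = True  x3 = False  x4 = False  x5 = True  x6 = True  x7 = True  x8 = True  x9 = False

x6 occurs only positively in the remaining clauses — set x6 = True.
Set x1 = False and propagate.
Branch on x2: take x2 = True.
Set x3 = False and propagate.
  then x7 is forced to True.
  then x9 is forced to False.
  then x4 is forced to False.
x5, x8 are now unconstrained; take x5 = True, x8 = True.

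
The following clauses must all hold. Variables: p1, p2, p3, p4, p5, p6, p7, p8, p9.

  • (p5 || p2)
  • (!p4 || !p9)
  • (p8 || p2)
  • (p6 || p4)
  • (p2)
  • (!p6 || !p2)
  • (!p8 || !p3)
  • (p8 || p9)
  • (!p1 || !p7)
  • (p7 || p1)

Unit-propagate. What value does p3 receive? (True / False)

False

(p2) is a unit clause: p2 = True.
(!p2 || !p6): since p2 = True, the clause reduces to (!p6). p6 = False.
From (p6 || p4) and p6 = False: p4 = True.
(!p9 || !p4) with p4 = True leaves only !p9, so p9 = False.
(p8 || p9): since p9 = False, the clause reduces to (p8). p8 = True.
In (!p3 || !p8), !p8 is now false; !p3 must hold, so p3 = False.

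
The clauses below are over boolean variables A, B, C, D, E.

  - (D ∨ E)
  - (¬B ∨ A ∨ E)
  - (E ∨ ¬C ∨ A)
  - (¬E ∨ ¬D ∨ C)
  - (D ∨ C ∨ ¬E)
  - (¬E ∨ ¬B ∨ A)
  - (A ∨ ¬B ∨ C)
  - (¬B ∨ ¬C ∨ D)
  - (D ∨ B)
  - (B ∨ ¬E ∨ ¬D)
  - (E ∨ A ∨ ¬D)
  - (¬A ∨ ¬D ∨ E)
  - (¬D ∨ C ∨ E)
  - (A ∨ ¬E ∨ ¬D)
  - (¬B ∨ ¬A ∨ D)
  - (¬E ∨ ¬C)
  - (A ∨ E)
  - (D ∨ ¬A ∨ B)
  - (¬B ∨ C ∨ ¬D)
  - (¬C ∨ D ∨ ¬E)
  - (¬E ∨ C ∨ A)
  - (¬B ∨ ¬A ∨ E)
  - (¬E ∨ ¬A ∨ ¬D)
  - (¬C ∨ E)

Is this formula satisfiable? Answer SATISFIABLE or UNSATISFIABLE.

UNSATISFIABLE

E = True:
  propagation gives C=False, D=False; an empty clause results — contradiction.
E = False:
  propagation gives D=True, A=True; an empty clause results — contradiction.
Every branch closes, so no satisfying assignment exists.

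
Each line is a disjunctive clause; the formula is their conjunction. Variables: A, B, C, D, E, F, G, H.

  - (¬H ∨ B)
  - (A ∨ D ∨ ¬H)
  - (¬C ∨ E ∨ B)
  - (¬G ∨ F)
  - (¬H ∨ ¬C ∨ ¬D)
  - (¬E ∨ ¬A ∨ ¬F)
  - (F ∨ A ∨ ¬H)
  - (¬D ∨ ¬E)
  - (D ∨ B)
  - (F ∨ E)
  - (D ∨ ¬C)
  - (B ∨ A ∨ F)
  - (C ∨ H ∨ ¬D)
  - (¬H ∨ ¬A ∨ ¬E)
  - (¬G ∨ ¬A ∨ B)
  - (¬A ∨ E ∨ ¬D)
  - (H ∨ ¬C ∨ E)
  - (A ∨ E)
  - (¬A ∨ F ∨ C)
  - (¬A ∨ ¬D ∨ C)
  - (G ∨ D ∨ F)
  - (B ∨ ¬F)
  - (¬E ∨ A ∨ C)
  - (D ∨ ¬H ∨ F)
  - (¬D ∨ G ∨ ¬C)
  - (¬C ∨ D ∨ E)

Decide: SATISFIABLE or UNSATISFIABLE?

Pure literal: B appears only positively; assign B = True.
Try A = True.
Set C = False and propagate.
  then F is forced to True.
  then E is forced to False.
  then D is forced to False.
G, H are now unconstrained; take G = True, H = False.
Every clause has at least one true literal under this assignment.
So A=T, B=T, C=F, D=F, E=F, F=T, G=T, H=F is a satisfying assignment.

SATISFIABLE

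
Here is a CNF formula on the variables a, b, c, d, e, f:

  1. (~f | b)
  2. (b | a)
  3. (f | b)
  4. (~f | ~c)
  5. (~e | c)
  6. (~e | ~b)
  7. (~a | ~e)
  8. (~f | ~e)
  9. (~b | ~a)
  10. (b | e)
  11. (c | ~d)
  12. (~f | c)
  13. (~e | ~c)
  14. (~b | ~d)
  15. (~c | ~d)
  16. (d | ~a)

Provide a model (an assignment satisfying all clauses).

a=False, b=True, c=True, d=False, e=False, f=False

Check each clause:
  1. (b | ~f) — b is true.
  2. (a | b) — b is true.
  3. (f | b) — b is true.
  4. (~f | ~c) — ~f is true.
  5. (c | ~e) — c is true.
  6. (~e | ~b) — ~e is true.
  7. (~a | ~e) — ~e is true.
  8. (~e | ~f) — ~f is true.
  9. (~a | ~b) — ~a is true.
  10. (b | e) — b is true.
  11. (c | ~d) — c is true.
  12. (~f | c) — ~f is true.
  13. (~e | ~c) — ~e is true.
  14. (~d | ~b) — ~d is true.
  15. (~d | ~c) — ~d is true.
  16. (d | ~a) — ~a is true.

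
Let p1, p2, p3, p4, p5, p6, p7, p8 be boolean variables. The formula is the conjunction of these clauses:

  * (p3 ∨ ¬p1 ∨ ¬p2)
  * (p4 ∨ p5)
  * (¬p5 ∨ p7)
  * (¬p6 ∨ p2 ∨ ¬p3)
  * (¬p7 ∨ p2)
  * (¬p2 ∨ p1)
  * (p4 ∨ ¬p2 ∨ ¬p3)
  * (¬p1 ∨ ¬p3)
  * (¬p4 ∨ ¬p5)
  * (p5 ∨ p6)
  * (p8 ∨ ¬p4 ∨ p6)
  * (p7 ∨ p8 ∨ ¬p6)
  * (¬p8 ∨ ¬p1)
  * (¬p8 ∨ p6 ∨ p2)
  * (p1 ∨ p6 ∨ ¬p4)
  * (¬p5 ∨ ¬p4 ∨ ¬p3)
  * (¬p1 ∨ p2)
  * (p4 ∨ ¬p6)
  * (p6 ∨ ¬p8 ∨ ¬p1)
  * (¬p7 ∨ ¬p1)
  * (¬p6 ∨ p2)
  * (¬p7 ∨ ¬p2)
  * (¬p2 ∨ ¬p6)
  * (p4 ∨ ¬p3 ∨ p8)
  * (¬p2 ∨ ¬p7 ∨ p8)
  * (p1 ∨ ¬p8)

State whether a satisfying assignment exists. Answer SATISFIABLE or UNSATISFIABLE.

p2 = True:
  propagation gives p1=True, p3=True; an empty clause results — contradiction.
p2 = False:
  propagation gives p7=False, p5=False, p4=True, p6=True; an empty clause results — contradiction.
Every branch closes, so no satisfying assignment exists.

UNSATISFIABLE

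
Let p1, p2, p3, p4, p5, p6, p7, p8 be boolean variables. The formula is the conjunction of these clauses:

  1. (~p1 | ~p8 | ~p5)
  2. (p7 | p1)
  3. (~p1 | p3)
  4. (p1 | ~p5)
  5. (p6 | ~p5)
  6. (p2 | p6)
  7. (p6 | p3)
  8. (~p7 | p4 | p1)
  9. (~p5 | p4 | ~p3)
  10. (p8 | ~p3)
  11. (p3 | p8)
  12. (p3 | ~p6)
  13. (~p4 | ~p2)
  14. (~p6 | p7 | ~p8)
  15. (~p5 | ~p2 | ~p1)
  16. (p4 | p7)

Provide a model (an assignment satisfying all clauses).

p5 occurs only negated in the remaining clauses — set p5 = False.
Try p1 = True.
  then p3 is forced to True.
  then p8 is forced to True.
For the remaining variables, p2 = False, p4 = False, p6 = True, p7 = True works.

p1=T, p2=F, p3=T, p4=F, p5=F, p6=T, p7=T, p8=T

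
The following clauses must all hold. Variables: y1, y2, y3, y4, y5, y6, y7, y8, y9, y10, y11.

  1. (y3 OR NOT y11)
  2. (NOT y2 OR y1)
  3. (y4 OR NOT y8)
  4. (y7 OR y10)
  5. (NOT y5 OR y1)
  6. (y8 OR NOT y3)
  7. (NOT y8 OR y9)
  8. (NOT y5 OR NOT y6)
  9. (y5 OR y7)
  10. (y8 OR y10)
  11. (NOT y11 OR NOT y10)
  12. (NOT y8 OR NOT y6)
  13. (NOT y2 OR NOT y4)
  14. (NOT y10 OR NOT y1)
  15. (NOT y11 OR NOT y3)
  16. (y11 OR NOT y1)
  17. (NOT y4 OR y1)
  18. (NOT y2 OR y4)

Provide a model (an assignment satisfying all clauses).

y1 = F, y2 = F, y3 = F, y4 = F, y5 = F, y6 = T, y7 = T, y8 = F, y9 = F, y10 = T, y11 = F

Check each clause:
  1. (y3 OR NOT y11) — NOT y11 is true.
  2. (y1 OR NOT y2) — NOT y2 is true.
  3. (y4 OR NOT y8) — NOT y8 is true.
  4. (y10 OR y7) — y10 is true.
  5. (y1 OR NOT y5) — NOT y5 is true.
  6. (NOT y3 OR y8) — NOT y3 is true.
  7. (y9 OR NOT y8) — NOT y8 is true.
  8. (NOT y5 OR NOT y6) — NOT y5 is true.
  9. (y5 OR y7) — y7 is true.
  10. (y10 OR y8) — y10 is true.
  11. (NOT y10 OR NOT y11) — NOT y11 is true.
  12. (NOT y8 OR NOT y6) — NOT y8 is true.
  13. (NOT y2 OR NOT y4) — NOT y4 is true.
  14. (NOT y10 OR NOT y1) — NOT y1 is true.
  15. (NOT y3 OR NOT y11) — NOT y11 is true.
  16. (NOT y1 OR y11) — NOT y1 is true.
  17. (y1 OR NOT y4) — NOT y4 is true.
  18. (NOT y2 OR y4) — NOT y2 is true.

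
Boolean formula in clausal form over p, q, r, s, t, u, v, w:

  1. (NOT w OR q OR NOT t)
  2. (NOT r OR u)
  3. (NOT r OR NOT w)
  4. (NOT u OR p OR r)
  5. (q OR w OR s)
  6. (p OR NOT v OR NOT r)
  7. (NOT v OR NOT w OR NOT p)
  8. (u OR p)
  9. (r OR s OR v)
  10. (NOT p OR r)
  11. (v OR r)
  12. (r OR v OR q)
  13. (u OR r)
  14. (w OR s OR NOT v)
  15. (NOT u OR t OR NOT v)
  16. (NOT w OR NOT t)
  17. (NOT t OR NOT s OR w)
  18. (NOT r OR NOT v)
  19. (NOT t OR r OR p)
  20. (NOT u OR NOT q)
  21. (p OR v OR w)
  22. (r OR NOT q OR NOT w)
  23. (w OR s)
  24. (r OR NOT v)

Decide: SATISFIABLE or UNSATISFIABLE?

Try p = True.
  then r is forced to True.
  then u is forced to True.
  then w is forced to False.
  then v is forced to False.
  then q is forced to False.
  then s is forced to True.
  then t is forced to False.
So p=1, q=0, r=1, s=1, t=0, u=1, v=0, w=0 is a satisfying assignment.

SATISFIABLE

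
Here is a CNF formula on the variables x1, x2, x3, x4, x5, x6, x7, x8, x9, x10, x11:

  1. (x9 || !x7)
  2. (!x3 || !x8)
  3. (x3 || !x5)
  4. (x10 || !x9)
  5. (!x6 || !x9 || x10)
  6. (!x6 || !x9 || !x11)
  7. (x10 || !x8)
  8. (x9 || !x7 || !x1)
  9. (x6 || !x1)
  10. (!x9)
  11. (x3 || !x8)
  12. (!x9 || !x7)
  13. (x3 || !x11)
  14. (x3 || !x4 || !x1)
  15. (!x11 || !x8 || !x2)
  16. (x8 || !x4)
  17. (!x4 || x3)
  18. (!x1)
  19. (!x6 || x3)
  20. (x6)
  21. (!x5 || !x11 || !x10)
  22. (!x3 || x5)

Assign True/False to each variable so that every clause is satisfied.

x1=F, x2=F, x3=T, x4=F, x5=T, x6=T, x7=F, x8=F, x9=F, x10=T, x11=F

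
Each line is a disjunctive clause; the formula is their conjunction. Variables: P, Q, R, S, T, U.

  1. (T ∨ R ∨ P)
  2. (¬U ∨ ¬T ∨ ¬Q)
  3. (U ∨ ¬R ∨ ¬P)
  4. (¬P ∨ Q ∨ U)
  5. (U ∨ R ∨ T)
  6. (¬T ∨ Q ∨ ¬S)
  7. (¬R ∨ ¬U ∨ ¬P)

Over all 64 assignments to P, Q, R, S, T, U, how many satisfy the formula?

23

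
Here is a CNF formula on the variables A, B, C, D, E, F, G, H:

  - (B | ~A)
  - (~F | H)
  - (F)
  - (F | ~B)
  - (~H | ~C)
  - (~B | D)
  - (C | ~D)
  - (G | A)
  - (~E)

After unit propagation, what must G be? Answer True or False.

True

(F) stands alone — F = True.
In (H | ~F), ~F is now false; H must hold, so H = True.
(~H | ~C) with H = True leaves only ~C, so C = False.
In (C | ~D), C is now false; ~D must hold, so D = False.
(D | ~B) with D = False leaves only ~B, so B = False.
(~A | B): since B = False, the clause reduces to (~A). A = False.
(A | G): since A = False, the clause reduces to (G). G = True.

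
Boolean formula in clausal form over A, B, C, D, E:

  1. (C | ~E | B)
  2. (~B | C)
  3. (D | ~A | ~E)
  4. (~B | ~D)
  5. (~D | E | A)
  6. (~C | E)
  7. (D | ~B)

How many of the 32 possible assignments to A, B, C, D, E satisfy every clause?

Satisfying assignments:
  A=0 B=0 C=0 D=0 E=0
  A=0 B=0 C=1 D=0 E=1
  A=0 B=0 C=1 D=1 E=1
  A=1 B=0 C=0 D=0 E=0
  A=1 B=0 C=0 D=1 E=0
  A=1 B=0 C=1 D=1 E=1
That's 6 in total.

6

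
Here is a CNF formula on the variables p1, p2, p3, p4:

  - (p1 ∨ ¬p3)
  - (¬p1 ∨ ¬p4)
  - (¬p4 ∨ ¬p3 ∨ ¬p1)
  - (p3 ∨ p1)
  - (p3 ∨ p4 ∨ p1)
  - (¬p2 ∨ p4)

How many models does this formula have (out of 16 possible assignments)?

2

The models are:
  p1=1 p2=0 p3=0 p4=0
  p1=1 p2=0 p3=1 p4=0
That's 2 in total.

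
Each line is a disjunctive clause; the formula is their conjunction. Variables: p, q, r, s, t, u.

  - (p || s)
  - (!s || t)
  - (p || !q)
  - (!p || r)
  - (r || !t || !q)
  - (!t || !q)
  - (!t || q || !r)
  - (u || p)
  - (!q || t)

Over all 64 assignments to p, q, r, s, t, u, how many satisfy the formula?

3

Satisfying assignments:
  p=0 q=0 r=0 s=1 t=1 u=1
  p=1 q=0 r=1 s=0 t=0 u=0
  p=1 q=0 r=1 s=0 t=0 u=1
Count: 3.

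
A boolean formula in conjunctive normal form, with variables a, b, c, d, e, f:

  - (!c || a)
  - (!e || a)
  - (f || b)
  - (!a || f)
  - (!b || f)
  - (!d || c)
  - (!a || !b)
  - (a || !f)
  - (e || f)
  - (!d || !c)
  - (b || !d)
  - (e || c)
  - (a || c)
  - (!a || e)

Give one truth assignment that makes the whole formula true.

a=True  b=False  c=False  d=False  e=True  f=True

Pure literal: d appears only negated; assign d = False.
Set a = True and propagate.
  then f is forced to True.
  then b is forced to False.
  then e is forced to True.
c is now unconstrained; take c = False.
Every clause has at least one true literal under this assignment.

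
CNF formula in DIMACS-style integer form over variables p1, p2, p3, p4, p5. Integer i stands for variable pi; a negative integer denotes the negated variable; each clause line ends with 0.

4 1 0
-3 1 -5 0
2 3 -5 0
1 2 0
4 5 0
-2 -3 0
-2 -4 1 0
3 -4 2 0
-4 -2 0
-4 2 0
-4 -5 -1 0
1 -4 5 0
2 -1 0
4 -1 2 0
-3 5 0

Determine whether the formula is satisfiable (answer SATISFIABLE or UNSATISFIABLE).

SATISFIABLE

Branch on p1: take p1 = True.
  then p2 is forced to True.
  then p3 is forced to False.
  then p4 is forced to False.
  then p5 is forced to True.
So p1=T, p2=T, p3=F, p4=F, p5=T is a satisfying assignment.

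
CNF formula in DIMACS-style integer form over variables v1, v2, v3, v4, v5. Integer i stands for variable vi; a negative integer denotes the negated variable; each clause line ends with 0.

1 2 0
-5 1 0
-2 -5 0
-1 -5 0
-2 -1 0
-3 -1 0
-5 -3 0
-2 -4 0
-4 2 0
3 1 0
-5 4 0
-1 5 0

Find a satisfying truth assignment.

v1 = F, v2 = T, v3 = T, v4 = F, v5 = F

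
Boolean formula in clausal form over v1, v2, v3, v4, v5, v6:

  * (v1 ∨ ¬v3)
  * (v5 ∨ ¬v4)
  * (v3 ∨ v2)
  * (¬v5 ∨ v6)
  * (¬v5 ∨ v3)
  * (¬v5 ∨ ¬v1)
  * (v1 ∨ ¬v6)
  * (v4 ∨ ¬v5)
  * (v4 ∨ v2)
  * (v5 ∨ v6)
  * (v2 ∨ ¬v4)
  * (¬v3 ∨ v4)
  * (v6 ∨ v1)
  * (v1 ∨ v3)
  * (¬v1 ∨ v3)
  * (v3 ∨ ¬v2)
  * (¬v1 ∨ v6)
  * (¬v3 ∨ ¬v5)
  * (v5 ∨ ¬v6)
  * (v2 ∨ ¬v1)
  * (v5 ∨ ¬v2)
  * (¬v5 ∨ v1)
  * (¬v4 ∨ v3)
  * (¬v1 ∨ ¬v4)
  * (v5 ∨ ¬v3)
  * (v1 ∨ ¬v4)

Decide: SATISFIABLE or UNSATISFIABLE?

UNSATISFIABLE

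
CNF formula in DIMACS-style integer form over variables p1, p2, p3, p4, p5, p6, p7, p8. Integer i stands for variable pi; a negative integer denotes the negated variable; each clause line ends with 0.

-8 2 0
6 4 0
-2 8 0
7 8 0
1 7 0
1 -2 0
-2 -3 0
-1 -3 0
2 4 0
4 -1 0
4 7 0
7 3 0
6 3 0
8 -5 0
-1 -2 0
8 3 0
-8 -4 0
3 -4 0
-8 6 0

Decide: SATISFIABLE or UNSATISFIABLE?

SATISFIABLE

p5 occurs only negated in the remaining clauses — set p5 = False.
p6 occurs only positively in the remaining clauses — set p6 = True.
Try p1 = False.
  then p7 is forced to True.
  then p2 is forced to False.
  then p8 is forced to False.
  then p4 is forced to True.
  then p3 is forced to True.
So p1=0, p2=0, p3=1, p4=1, p5=0, p6=1, p7=1, p8=0 is a satisfying assignment.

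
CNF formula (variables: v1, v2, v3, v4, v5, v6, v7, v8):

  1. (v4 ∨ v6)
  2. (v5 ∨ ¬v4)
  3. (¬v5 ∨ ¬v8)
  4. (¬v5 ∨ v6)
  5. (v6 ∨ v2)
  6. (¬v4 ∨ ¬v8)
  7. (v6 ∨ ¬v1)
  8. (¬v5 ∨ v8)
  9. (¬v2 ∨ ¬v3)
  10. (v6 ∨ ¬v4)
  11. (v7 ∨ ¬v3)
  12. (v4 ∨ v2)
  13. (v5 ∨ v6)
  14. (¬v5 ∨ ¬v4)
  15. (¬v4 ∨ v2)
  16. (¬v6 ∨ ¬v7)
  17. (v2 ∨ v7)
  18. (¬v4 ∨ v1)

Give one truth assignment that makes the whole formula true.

Pure literal: v3 appears only negated; assign v3 = False.
Set v1 = False and propagate.
  then v4 is forced to False.
  then v6 is forced to True.
  then v2 is forced to True.
  then v7 is forced to False.
The remaining clauses are satisfied by v5 = False, v8 = True.

v1=False, v2=True, v3=False, v4=False, v5=False, v6=True, v7=False, v8=True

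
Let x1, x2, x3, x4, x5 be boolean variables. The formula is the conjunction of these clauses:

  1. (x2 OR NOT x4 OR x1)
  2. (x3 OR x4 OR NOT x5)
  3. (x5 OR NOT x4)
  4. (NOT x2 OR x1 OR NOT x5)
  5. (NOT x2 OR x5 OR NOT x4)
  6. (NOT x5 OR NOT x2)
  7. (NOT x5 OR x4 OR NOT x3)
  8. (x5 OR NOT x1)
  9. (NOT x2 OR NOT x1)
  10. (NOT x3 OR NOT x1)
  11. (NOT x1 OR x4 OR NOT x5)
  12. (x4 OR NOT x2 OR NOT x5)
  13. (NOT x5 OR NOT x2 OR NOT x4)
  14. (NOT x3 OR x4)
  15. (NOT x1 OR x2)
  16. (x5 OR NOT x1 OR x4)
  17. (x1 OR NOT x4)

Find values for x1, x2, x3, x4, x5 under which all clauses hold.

x1=False, x2=True, x3=False, x4=False, x5=False

Branch on x1: take x1 = False.
  then x4 is forced to False.
  then x3 is forced to False.
  then x5 is forced to False.
x2 is now unconstrained; take x2 = True.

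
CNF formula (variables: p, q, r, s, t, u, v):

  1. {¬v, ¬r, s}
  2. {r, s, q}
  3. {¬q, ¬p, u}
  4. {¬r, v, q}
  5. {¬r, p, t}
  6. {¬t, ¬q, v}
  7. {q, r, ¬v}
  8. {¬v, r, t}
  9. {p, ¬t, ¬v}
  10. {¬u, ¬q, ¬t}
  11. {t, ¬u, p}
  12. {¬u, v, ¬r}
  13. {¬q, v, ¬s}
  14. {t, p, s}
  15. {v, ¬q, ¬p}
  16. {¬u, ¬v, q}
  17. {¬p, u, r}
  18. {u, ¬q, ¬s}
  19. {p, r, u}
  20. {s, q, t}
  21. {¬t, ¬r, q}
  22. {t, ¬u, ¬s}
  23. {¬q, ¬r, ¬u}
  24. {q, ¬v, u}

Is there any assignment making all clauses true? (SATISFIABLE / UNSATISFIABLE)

SATISFIABLE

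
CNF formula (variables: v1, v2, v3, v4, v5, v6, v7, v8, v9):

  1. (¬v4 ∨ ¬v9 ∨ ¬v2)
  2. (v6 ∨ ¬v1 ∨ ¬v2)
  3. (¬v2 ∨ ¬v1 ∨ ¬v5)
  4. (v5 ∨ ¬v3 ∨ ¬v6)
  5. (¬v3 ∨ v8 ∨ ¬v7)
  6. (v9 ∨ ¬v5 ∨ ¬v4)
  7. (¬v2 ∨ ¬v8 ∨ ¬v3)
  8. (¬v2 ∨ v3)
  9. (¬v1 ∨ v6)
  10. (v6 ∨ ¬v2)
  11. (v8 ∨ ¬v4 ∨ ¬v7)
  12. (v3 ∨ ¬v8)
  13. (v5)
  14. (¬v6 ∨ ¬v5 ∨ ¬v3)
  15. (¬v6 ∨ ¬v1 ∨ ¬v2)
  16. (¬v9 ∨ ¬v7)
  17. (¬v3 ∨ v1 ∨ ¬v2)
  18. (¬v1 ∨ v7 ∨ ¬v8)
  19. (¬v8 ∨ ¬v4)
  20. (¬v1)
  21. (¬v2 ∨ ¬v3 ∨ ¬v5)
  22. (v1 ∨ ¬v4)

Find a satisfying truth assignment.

v1 = F, v2 = F, v3 = T, v4 = F, v5 = T, v6 = F, v7 = F, v8 = F, v9 = T

Check each clause:
  1. (¬v4 ∨ ¬v9 ∨ ¬v2) — ¬v4 is true.
  2. (v6 ∨ ¬v2 ∨ ¬v1) — ¬v1 is true.
  3. (¬v1 ∨ ¬v5 ∨ ¬v2) — ¬v2 is true.
  4. (¬v3 ∨ ¬v6 ∨ v5) — ¬v6 is true.
  5. (¬v3 ∨ ¬v7 ∨ v8) — ¬v7 is true.
  6. (¬v4 ∨ ¬v5 ∨ v9) — v9 is true.
  7. (¬v2 ∨ ¬v3 ∨ ¬v8) — ¬v8 is true.
  8. (v3 ∨ ¬v2) — v3 is true.
  9. (¬v1 ∨ v6) — ¬v1 is true.
  10. (¬v2 ∨ v6) — ¬v2 is true.
  11. (¬v7 ∨ v8 ∨ ¬v4) — ¬v7 is true.
  12. (¬v8 ∨ v3) — ¬v8 is true.
  13. (v5) — v5 is true.
  14. (¬v3 ∨ ¬v5 ∨ ¬v6) — ¬v6 is true.
  15. (¬v1 ∨ ¬v6 ∨ ¬v2) — ¬v6 is true.
  16. (¬v9 ∨ ¬v7) — ¬v7 is true.
  17. (¬v3 ∨ ¬v2 ∨ v1) — ¬v2 is true.
  18. (¬v1 ∨ ¬v8 ∨ v7) — ¬v8 is true.
  19. (¬v8 ∨ ¬v4) — ¬v8 is true.
  20. (¬v1) — ¬v1 is true.
  21. (¬v2 ∨ ¬v5 ∨ ¬v3) — ¬v2 is true.
  22. (¬v4 ∨ v1) — ¬v4 is true.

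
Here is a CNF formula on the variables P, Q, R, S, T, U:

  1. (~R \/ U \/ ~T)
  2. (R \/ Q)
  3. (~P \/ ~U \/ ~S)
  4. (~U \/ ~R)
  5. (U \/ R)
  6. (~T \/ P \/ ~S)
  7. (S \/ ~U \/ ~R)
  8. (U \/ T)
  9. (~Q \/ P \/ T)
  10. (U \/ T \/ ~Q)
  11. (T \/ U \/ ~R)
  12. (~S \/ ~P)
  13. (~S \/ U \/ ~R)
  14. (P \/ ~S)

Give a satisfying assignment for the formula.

P = False, Q = True, R = False, S = False, T = True, U = True

Branch on P: take P = False.
  then S is forced to False.
Try Q = True.
  then T is forced to True.
Set R = False and propagate.
  then U is forced to True.
Check each clause:
  1. (~T \/ U \/ ~R) — ~R is true.
  2. (Q \/ R) — Q is true.
  3. (~S \/ ~P \/ ~U) — ~S is true.
  4. (~R \/ ~U) — ~R is true.
  5. (U \/ R) — U is true.
  6. (P \/ ~S \/ ~T) — ~S is true.
  7. (~U \/ S \/ ~R) — ~R is true.
  8. (U \/ T) — T is true.
  9. (P \/ ~Q \/ T) — T is true.
  10. (T \/ ~Q \/ U) — T is true.
  11. (U \/ T \/ ~R) — T is true.
  12. (~P \/ ~S) — ~S is true.
  13. (~S \/ U \/ ~R) — ~S is true.
  14. (~S \/ P) — ~S is true.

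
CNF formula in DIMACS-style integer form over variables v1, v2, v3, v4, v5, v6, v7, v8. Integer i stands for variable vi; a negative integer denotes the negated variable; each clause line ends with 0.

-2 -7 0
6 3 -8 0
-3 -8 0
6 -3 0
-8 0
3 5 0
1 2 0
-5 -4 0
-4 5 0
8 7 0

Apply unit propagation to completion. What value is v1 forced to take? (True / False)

True

Unit clause (~v8) sets v8 = False.
From (v7 | v8) and v8 = False: v7 = True.
In (~v2 | ~v7), ~v7 is now false; ~v2 must hold, so v2 = False.
(v1 | v2): since v2 = False, the clause reduces to (v1). v1 = True.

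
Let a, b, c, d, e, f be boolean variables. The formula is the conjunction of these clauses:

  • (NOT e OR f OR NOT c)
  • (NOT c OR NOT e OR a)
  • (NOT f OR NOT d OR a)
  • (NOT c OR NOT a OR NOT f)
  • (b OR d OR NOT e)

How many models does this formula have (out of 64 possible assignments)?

34

Case analysis on a and c:
  a=1, c=1: remaining (b,d,e,f) ∈ {(0,0,0,0); (0,1,0,0); (1,0,0,0); (1,1,0,0)} — 4.
  a=1, c=0: f free; 7 ways for (b,d,e) × 2^1 = 14.
  a=0, c=1: b free; 3 ways for (d,e,f) × 2^1 = 6.
  a=0, c=0: 10 of the 16 assignments to (b,d,e,f) work.
Total: 4 + 14 + 6 + 10 = 34.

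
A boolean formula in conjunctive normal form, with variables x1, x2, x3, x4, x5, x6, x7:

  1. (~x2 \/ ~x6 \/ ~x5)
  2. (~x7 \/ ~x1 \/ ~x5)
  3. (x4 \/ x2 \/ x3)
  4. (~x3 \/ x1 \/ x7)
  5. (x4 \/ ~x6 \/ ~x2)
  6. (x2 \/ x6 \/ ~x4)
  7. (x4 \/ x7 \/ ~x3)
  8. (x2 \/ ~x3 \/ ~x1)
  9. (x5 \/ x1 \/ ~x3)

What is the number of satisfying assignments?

Split on x2, then x3.
  x2=T, x3=T: 8 of the 32 assignments to (x1,x4,x5,x6,x7) work.
  x2=T, x3=F: 18 of the 32 assignments to (x1,x4,x5,x6,x7) work.
  x2=F, x3=T: remaining (x1,x4,x5,x6,x7) ∈ {(F,F,T,F,T); (F,F,T,T,T); (F,T,T,T,T)} — 3.
  x2=F, x3=F: 7 of the 32 assignments to (x1,x4,x5,x6,x7) work.
Total: 8 + 18 + 3 + 7 = 36.

36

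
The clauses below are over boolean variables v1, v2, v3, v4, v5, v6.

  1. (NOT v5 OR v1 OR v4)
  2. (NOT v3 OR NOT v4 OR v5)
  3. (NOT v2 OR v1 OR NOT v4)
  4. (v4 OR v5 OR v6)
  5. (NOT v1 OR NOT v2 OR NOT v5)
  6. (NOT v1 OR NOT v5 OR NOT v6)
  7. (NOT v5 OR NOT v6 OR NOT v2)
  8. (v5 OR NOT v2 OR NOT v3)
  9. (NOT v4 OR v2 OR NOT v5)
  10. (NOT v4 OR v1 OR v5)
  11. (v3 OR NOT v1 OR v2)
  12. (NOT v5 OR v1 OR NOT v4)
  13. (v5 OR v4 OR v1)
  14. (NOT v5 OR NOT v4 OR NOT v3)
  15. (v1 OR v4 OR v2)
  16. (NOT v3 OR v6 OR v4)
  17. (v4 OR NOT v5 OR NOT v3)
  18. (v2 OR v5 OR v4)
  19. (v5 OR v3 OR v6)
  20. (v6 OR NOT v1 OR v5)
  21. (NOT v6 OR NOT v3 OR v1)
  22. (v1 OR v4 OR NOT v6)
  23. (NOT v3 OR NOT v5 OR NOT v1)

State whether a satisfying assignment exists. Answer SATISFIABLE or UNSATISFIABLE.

Set v1 = True and propagate.
For the remaining variables, v2 = True, v3 = False, v4 = True, v5 = False, v6 = True works.
Every clause has at least one true literal under this assignment.
So v1=T  v2=T  v3=F  v4=T  v5=F  v6=T is a satisfying assignment.

SATISFIABLE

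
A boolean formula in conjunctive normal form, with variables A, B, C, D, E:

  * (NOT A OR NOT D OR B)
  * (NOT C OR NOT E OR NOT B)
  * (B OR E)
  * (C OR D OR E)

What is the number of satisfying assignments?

16

Split on B, then E.
  B=1, E=1: remaining (A,C,D) ∈ {(0,0,0); (0,0,1); (1,0,0); (1,0,1)} — 4.
  B=1, E=0: A free; 3 ways for (C,D) × 2^1 = 6.
  B=0, E=1: C free; 3 ways for (A,D) × 2^1 = 6.
  B=0, E=0: a clause becomes empty — 0.
Total: 4 + 6 + 6 + 0 = 16.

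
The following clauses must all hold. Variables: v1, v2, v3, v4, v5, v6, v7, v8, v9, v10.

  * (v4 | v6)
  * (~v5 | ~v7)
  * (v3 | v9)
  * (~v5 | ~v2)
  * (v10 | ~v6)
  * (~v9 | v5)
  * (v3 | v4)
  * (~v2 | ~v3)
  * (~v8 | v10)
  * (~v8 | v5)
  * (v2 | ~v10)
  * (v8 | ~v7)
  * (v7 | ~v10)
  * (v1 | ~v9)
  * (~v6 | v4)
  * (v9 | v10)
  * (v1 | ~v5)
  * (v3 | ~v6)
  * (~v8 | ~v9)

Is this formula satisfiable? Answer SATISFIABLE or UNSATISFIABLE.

SATISFIABLE

v1 occurs only positively in the remaining clauses — set v1 = True.
v4 occurs only positively in the remaining clauses — set v4 = True.
Set v2 = False and propagate.
  then v10 is forced to False.
  then v6 is forced to False.
  then v8 is forced to False.
  then v7 is forced to False.
  then v9 is forced to True.
  then v5 is forced to True.
v3 is now unconstrained; take v3 = True.
So v1=T, v2=F, v3=T, v4=T, v5=T, v6=F, v7=F, v8=F, v9=T, v10=F is a satisfying assignment.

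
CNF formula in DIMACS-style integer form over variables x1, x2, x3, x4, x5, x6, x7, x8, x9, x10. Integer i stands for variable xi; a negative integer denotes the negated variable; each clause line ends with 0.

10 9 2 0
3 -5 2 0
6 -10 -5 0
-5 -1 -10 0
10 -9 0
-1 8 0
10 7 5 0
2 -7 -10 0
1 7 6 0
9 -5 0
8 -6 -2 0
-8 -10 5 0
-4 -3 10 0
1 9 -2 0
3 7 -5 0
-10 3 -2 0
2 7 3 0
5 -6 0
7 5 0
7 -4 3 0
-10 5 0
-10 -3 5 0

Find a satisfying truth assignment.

x1 = False, x2 = True, x3 = True, x4 = False, x5 = True, x6 = True, x7 = True, x8 = True, x9 = True, x10 = True

Check each clause:
  1. (x9 \/ x2 \/ x10) — x9 is true.
  2. (x3 \/ ~x5 \/ x2) — x2 is true.
  3. (~x10 \/ x6 \/ ~x5) — x6 is true.
  4. (~x1 \/ ~x10 \/ ~x5) — ~x1 is true.
  5. (x10 \/ ~x9) — x10 is true.
  6. (x8 \/ ~x1) — x8 is true.
  7. (x10 \/ x5 \/ x7) — x10 is true.
  8. (~x10 \/ ~x7 \/ x2) — x2 is true.
  9. (x1 \/ x6 \/ x7) — x6 is true.
  10. (~x5 \/ x9) — x9 is true.
  11. (x8 \/ ~x6 \/ ~x2) — x8 is true.
  12. (x5 \/ ~x10 \/ ~x8) — x5 is true.
  13. (~x4 \/ x10 \/ ~x3) — x10 is true.
  14. (x9 \/ x1 \/ ~x2) — x9 is true.
  15. (~x5 \/ x7 \/ x3) — x3 is true.
  16. (~x2 \/ ~x10 \/ x3) — x3 is true.
  17. (x2 \/ x7 \/ x3) — x2 is true.
  18. (x5 \/ ~x6) — x5 is true.
  19. (x7 \/ x5) — x5 is true.
  20. (~x4 \/ x7 \/ x3) — x3 is true.
  21. (x5 \/ ~x10) — x5 is true.
  22. (x5 \/ ~x3 \/ ~x10) — x5 is true.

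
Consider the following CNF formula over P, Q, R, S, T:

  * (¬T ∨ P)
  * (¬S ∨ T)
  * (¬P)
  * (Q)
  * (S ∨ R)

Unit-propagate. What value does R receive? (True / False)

True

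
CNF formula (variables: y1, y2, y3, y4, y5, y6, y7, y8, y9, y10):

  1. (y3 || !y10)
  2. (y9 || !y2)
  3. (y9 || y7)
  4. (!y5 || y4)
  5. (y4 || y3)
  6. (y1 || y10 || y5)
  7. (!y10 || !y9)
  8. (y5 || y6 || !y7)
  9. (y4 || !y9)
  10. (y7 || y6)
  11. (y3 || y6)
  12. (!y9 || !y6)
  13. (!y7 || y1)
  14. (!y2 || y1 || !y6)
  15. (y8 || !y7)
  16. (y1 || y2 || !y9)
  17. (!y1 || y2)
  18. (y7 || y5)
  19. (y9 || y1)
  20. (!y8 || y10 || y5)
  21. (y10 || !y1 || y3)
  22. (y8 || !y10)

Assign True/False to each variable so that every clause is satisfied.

Pure literal: y3 appears only positively; assign y3 = True.
Pure literal: y4 appears only positively; assign y4 = True.
Branch on y1: take y1 = True.
  then y2 is forced to True.
  then y9 is forced to True.
  then y10 is forced to False.
  then y6 is forced to False.
  then y7 is forced to True.
  then y5 is forced to True.
  then y8 is forced to True.

y1=T, y2=T, y3=T, y4=T, y5=T, y6=F, y7=T, y8=T, y9=T, y10=F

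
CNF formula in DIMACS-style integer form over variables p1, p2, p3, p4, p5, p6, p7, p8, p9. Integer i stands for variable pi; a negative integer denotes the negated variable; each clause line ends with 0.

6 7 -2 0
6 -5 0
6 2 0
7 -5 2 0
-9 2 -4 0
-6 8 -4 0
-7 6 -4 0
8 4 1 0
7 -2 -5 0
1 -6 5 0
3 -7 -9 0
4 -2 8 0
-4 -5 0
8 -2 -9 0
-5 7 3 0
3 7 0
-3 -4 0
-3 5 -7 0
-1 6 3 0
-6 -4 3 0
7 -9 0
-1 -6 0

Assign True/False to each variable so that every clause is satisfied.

p1 = 0, p2 = 0, p3 = 1, p4 = 0, p5 = 1, p6 = 1, p7 = 1, p8 = 1, p9 = 0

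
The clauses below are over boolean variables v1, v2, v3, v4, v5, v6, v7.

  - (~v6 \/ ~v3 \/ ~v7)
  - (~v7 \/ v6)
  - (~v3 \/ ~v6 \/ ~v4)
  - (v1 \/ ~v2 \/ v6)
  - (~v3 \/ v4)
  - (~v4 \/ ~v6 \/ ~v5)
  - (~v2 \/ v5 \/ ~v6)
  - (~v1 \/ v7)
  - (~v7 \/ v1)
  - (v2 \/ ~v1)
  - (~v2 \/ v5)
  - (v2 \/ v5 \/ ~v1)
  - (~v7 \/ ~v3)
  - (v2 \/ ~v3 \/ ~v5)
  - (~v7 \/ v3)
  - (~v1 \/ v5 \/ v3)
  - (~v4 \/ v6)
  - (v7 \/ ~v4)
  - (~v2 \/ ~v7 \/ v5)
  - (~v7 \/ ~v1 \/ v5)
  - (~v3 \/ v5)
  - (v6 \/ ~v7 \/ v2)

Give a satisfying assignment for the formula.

v1 = 0, v2 = 1, v3 = 0, v4 = 0, v5 = 1, v6 = 1, v7 = 0

Try v1 = False.
  then v7 is forced to False.
  then v4 is forced to False.
  then v3 is forced to False.
Try v2 = True.
  then v6 is forced to True.
  then v5 is forced to True.
Every clause has at least one true literal under this assignment.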